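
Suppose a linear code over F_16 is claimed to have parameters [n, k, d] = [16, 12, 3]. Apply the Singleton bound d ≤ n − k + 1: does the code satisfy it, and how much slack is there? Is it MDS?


Singleton RHS = n − k + 1 = 5, slack = 2, bound satisfied, not MDS.

Singleton bound: d ≤ n − k + 1.
Here n = 16, k = 12, so n − k + 1 = 5.
Given d = 3, check d ≤ 5: YES.
Slack = (n − k + 1) − d = 2.
The code is NOT MDS (slack = 2 > 0).
Description: the claimed parameters are [16, 12, 3]_16; such a code would be non-MDS.


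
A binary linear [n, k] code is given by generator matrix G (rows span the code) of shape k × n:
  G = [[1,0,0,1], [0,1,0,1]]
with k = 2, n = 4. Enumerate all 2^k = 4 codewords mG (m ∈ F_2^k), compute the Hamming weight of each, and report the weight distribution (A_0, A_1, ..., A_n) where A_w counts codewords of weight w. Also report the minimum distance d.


Weight distribution: A_0 = 1, A_2 = 3. Minimum distance d = 2.

Enumerate all 2^2 = 4 messages m ∈ F_2^2.
For each, compute codeword c = mG in F_2^4, then tally its weight.
  m = 00 → c = 0000, weight = 0.
  m = 10 → c = 1001, weight = 2.
  m = 01 → c = 0101, weight = 2.
  m = 11 → c = 1100, weight = 2.
Tally weights:
  weight 0: 1 codewords.
  weight 2: 3 codewords.
Minimum distance d = smallest w > 0 with A_w > 0 = 2.
Sanity: Σ A_w = 4 = 2^2 = 4 ✓.


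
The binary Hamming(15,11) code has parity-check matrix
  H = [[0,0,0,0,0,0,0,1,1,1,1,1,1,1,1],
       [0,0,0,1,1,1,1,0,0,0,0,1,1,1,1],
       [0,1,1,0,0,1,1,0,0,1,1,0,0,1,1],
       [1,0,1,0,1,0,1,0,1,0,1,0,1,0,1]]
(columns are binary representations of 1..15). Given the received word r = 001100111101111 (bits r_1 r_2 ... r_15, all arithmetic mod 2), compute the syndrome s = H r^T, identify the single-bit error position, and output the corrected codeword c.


s = (1, 0, 1, 1)^T, error position = 11, corrected codeword c = 001100111111111

Compute s = H r^T mod 2 one row at a time:
  s_1 = 1 + 1 + 1 + 0 + 1 + 1 + 1 + 1 = 7 ≡ 1 (mod 2).
  s_2 = 1 + 0 + 0 + 1 + 1 + 1 + 1 + 1 = 6 ≡ 0 (mod 2).
  s_3 = 0 + 1 + 0 + 1 + 1 + 0 + 1 + 1 = 5 ≡ 1 (mod 2).
  s_4 = 0 + 1 + 0 + 1 + 1 + 0 + 1 + 1 = 5 ≡ 1 (mod 2).
s = (1, 0, 1, 1)^T — this equals column 11 of H (binary 1011), so error is at position 11.
Correct: flip bit 11 of r = 001100111101111 to get c = 001100111111111.


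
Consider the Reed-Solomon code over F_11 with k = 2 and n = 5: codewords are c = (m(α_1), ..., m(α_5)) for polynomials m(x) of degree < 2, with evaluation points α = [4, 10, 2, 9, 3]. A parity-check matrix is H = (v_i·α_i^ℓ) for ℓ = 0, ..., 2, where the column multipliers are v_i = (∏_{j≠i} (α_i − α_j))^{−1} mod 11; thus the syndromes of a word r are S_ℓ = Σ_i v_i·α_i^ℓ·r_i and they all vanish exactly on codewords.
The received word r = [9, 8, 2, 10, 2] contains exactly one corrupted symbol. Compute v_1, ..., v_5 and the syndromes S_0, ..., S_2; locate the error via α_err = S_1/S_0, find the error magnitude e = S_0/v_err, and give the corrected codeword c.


S = (1, 3, 9), error at position 5, error magnitude e = 2, c = [9, 8, 2, 10, 0].

Step 1: column multipliers v_i = (∏_{j≠i}(α_i − α_j))^{−1} mod 11.
  i = 1 (α = 4): (4−10)(4−2)(4−9)(4−3) = (−6)·2·(−5)·1 = 60 ≡ 5, so v_1 = 5^{−1} = 9 (mod 11).
  i = 2 (α = 10): (10−4)(10−2)(10−9)(10−3) = 6·8·1·7 = 336 ≡ 6, so v_2 = 6^{−1} = 2 (mod 11).
  i = 3 (α = 2): (2−4)(2−10)(2−9)(2−3) = (−2)·(−8)·(−7)·(−1) = 112 ≡ 2, so v_3 = 2^{−1} = 6 (mod 11).
  i = 4 (α = 9): (9−4)(9−10)(9−2)(9−3) = 5·(−1)·7·6 = −210 ≡ 10, so v_4 = 10^{−1} = 10 (mod 11).
  i = 5 (α = 3): (3−4)(3−10)(3−2)(3−9) = (−1)·(−7)·1·(−6) = −42 ≡ 2, so v_5 = 2^{−1} = 6 (mod 11).
  v = [9, 2, 6, 10, 6].
Step 2: syndromes of r = [9, 8, 2, 10, 2] (all sums mod 11).
  S_0 = Σ v_i r_i = 9·9 + 2·8 + 6·2 + 10·10 + 6·2 = 221 ≡ 1.
  S_1 = Σ v_i α_i r_i = 9·4·9 + 2·10·8 + 6·2·2 + 10·9·10 + 6·3·2 = 1444 ≡ 3.
  α_i^2 mod 11 = [5, 1, 4, 4, 9].
  S_2 = Σ v_i α_i^2 r_i = 9·5·9 + 2·1·8 + 6·4·2 + 10·4·10 + 6·9·2 = 977 ≡ 9.
  S = (1, 3, 9) ≠ 0, so r is not a codeword (an error is present).
Step 3: locate the error. For a single error e at position i, S_ℓ = v_i·e·α_i^ℓ, so α_err = S_1/S_0.
  S_0^{−1} = 1^{−1} = 1 (mod 11), so α_err = 3·1 = 3 ≡ 3 = α_5. Error position i = 5.
  Consistency check: S_2/S_1 = 9·4 = 36 ≡ 3 = α_err ✓ (single-error assumption holds).
Step 4: error magnitude e = S_0/v_5 = S_0·∏_{j≠5}(α_5 − α_j) = 1·2 = 2 ≡ 2 (mod 11).
Step 5: correct position 5: c_5 = r_5 − e = 2 − 2 ≡ 0 (mod 11). Hence c = [9, 8, 2, 10, 0].
  Check: interpolating c through the α_i gives m(x) = 6 + 9·x (degree < 2) with m(α_i) = c_i for every i, so c is indeed a codeword.


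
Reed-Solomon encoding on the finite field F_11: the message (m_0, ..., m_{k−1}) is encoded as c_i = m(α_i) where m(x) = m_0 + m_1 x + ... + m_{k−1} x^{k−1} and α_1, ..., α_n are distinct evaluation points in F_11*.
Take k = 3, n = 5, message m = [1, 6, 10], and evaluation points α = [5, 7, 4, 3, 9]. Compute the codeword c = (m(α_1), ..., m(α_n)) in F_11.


c = [6, 5, 9, 10, 7]

Message polynomial: m(x) = 1 + 6·x + 10·x^2 (mod 11).
For each evaluation point α_i, compute m(α_i) mod 11:
  α_1 = 5: Horner steps 10 → 1 → 6, so m(5) = 6.
  α_2 = 7: Horner steps 10 → 10 → 5, so m(7) = 5.
  α_3 = 4: Horner steps 10 → 2 → 9, so m(4) = 9.
  α_4 = 3: Horner steps 10 → 3 → 10, so m(3) = 10.
  α_5 = 9: Horner steps 10 → 8 → 7, so m(9) = 7.
Codeword c = [6, 5, 9, 10, 7] ∈ F_11^5.


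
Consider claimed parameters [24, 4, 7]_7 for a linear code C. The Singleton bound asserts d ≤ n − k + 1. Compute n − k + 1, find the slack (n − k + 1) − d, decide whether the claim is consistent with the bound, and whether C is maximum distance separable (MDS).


Singleton RHS = n − k + 1 = 21, slack = 14, bound satisfied, not MDS.

Singleton bound: d ≤ n − k + 1.
Here n = 24, k = 4, so n − k + 1 = 21.
Given d = 7, check d ≤ 21: YES.
Slack = (n − k + 1) − d = 14.
The code is NOT MDS (slack = 14 > 0).
Description: the claimed parameters are [24, 4, 7]_7; such a code would be non-MDS.


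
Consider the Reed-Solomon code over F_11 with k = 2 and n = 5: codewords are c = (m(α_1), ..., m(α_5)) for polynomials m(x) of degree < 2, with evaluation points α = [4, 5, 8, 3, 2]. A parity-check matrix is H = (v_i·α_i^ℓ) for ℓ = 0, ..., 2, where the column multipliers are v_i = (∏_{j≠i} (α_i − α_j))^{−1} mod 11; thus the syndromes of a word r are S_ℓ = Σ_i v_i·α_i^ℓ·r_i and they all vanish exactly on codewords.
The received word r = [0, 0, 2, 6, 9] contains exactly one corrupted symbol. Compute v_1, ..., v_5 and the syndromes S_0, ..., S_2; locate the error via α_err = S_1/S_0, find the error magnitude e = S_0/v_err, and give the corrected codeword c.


S = (1, 4, 5), error at position 1, error magnitude e = 8, c = [3, 0, 2, 6, 9].

Step 1: column multipliers v_i = (∏_{j≠i}(α_i − α_j))^{−1} mod 11.
  i = 1 (α = 4): (4−5)(4−8)(4−3)(4−2) = (−1)·(−4)·1·2 = 8 ≡ 8, so v_1 = 8^{−1} = 7 (mod 11).
  i = 2 (α = 5): (5−4)(5−8)(5−3)(5−2) = 1·(−3)·2·3 = −18 ≡ 4, so v_2 = 4^{−1} = 3 (mod 11).
  i = 3 (α = 8): (8−4)(8−5)(8−3)(8−2) = 4·3·5·6 = 360 ≡ 8, so v_3 = 8^{−1} = 7 (mod 11).
  i = 4 (α = 3): (3−4)(3−5)(3−8)(3−2) = (−1)·(−2)·(−5)·1 = −10 ≡ 1, so v_4 = 1^{−1} = 1 (mod 11).
  i = 5 (α = 2): (2−4)(2−5)(2−8)(2−3) = (−2)·(−3)·(−6)·(−1) = 36 ≡ 3, so v_5 = 3^{−1} = 4 (mod 11).
  v = [7, 3, 7, 1, 4].
Step 2: syndromes of r = [0, 0, 2, 6, 9] (all sums mod 11).
  S_0 = Σ v_i r_i = 7·0 + 3·0 + 7·2 + 1·6 + 4·9 = 56 ≡ 1.
  S_1 = Σ v_i α_i r_i = 7·4·0 + 3·5·0 + 7·8·2 + 1·3·6 + 4·2·9 = 202 ≡ 4.
  α_i^2 mod 11 = [5, 3, 9, 9, 4].
  S_2 = Σ v_i α_i^2 r_i = 7·5·0 + 3·3·0 + 7·9·2 + 1·9·6 + 4·4·9 = 324 ≡ 5.
  S = (1, 4, 5) ≠ 0, so r is not a codeword (an error is present).
Step 3: locate the error. For a single error e at position i, S_ℓ = v_i·e·α_i^ℓ, so α_err = S_1/S_0.
  S_0^{−1} = 1^{−1} = 1 (mod 11), so α_err = 4·1 = 4 ≡ 4 = α_1. Error position i = 1.
  Consistency check: S_2/S_1 = 5·3 = 15 ≡ 4 = α_err ✓ (single-error assumption holds).
Step 4: error magnitude e = S_0/v_1 = S_0·∏_{j≠1}(α_1 − α_j) = 1·8 = 8 ≡ 8 (mod 11).
Step 5: correct position 1: c_1 = r_1 − e = 0 − 8 ≡ 3 (mod 11). Hence c = [3, 0, 2, 6, 9].
  Check: interpolating c through the α_i gives m(x) = 4 + 8·x (degree < 2) with m(α_i) = c_i for every i, so c is indeed a codeword.


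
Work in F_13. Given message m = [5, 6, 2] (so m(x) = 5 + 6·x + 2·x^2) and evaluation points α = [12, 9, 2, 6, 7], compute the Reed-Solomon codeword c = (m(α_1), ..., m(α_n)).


c = [1, 0, 12, 9, 2]

Message polynomial: m(x) = 5 + 6·x + 2·x^2 (mod 13).
For each evaluation point α_i, compute m(α_i) mod 13:
  α_1 = 12: Horner steps 2 → 4 → 1, so m(12) = 1.
  α_2 = 9: Horner steps 2 → 11 → 0, so m(9) = 0.
  α_3 = 2: Horner steps 2 → 10 → 12, so m(2) = 12.
  α_4 = 6: Horner steps 2 → 5 → 9, so m(6) = 9.
  α_5 = 7: Horner steps 2 → 7 → 2, so m(7) = 2.
Codeword c = [1, 0, 12, 9, 2] ∈ F_13^5.


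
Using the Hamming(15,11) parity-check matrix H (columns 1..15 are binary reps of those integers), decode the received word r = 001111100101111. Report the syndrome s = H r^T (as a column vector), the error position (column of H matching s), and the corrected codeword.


s = (1, 0, 0, 1)^T, error position = 9, corrected codeword c = 001111101101111

Compute s = H r^T mod 2 one row at a time:
  s_1 = 0 + 0 + 1 + 0 + 1 + 1 + 1 + 1 = 5 ≡ 1 (mod 2).
  s_2 = 1 + 1 + 1 + 1 + 1 + 1 + 1 + 1 = 8 ≡ 0 (mod 2).
  s_3 = 0 + 1 + 1 + 1 + 1 + 0 + 1 + 1 = 6 ≡ 0 (mod 2).
  s_4 = 0 + 1 + 1 + 1 + 0 + 0 + 1 + 1 = 5 ≡ 1 (mod 2).
s = (1, 0, 0, 1)^T — this equals column 9 of H (binary 1001), so error is at position 9.
Correct: flip bit 9 of r = 001111100101111 to get c = 001111101101111.


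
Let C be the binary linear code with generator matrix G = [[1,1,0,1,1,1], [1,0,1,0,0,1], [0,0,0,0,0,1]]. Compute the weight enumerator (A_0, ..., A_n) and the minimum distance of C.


Weight distribution: A_0 = 1, A_1 = 1, A_2 = 1, A_3 = 1, A_4 = 2, A_5 = 2. Minimum distance d = 1.

Enumerate all 2^3 = 8 messages m ∈ F_2^3.
For each, compute codeword c = mG in F_2^6, then tally its weight.
  m = 000 → c = 000000, weight = 0.
  m = 100 → c = 110111, weight = 5.
  m = 010 → c = 101001, weight = 3.
  m = 110 → c = 011110, weight = 4.
  m = 001 → c = 000001, weight = 1.
  m = 101 → c = 110110, weight = 4.
  m = 011 → c = 101000, weight = 2.
  m = 111 → c = 011111, weight = 5.
Tally weights:
  weight 0: 1 codewords.
  weight 1: 1 codewords.
  weight 2: 1 codewords.
  weight 3: 1 codewords.
  weight 4: 2 codewords.
  weight 5: 2 codewords.
Minimum distance d = smallest w > 0 with A_w > 0 = 1.
Sanity: Σ A_w = 8 = 2^3 = 8 ✓.


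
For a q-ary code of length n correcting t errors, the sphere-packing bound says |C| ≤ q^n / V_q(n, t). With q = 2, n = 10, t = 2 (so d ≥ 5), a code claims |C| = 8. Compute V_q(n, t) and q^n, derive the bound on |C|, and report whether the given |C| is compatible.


V_q(n, t) = 56, q^n = 1024, Hamming bound = 18, |C| = 8 ≤ bound (satisfied).

Step 1: Compute V_q(n, t) = Σ_{j=0}^2 C(n, j) (q−1)^j.
  j = 0: C(10,0)·(1)^0 = 1·1 = 1.
  j = 1: C(10,1)·(1)^1 = 10·1 = 10.
  j = 2: C(10,2)·(1)^2 = 45·1 = 45.
  V_q(n, t) = 1 + 10 + 45 = 56.
Step 2: q^n = 2^10 = 1024.
Step 3: Hamming bound ⌊q^n / V_q(n,t)⌋ = ⌊1024/56⌋ = 18.
Step 4: Compare |C| = 8 to 18: satisfied.
The claimed |C| lies below the Hamming bound.


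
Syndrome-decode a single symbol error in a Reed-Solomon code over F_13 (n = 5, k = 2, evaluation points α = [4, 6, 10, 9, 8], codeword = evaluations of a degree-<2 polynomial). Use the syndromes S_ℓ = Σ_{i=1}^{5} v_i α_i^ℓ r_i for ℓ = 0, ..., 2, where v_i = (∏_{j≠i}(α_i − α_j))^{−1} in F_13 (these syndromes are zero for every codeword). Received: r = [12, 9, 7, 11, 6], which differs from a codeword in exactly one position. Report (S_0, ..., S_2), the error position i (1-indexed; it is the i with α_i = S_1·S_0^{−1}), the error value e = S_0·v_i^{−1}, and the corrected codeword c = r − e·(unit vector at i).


S = (12, 3, 4), error at position 3, error magnitude e = 4, c = [12, 9, 3, 11, 6].

Step 1: column multipliers v_i = (∏_{j≠i}(α_i − α_j))^{−1} mod 13.
  i = 1 (α = 4): (4−6)(4−10)(4−9)(4−8) = (−2)·(−6)·(−5)·(−4) = 240 ≡ 6, so v_1 = 6^{−1} = 11 (mod 13).
  i = 2 (α = 6): (6−4)(6−10)(6−9)(6−8) = 2·(−4)·(−3)·(−2) = −48 ≡ 4, so v_2 = 4^{−1} = 10 (mod 13).
  i = 3 (α = 10): (10−4)(10−6)(10−9)(10−8) = 6·4·1·2 = 48 ≡ 9, so v_3 = 9^{−1} = 3 (mod 13).
  i = 4 (α = 9): (9−4)(9−6)(9−10)(9−8) = 5·3·(−1)·1 = −15 ≡ 11, so v_4 = 11^{−1} = 6 (mod 13).
  i = 5 (α = 8): (8−4)(8−6)(8−10)(8−9) = 4·2·(−2)·(−1) = 16 ≡ 3, so v_5 = 3^{−1} = 9 (mod 13).
  v = [11, 10, 3, 6, 9].
Step 2: syndromes of r = [12, 9, 7, 11, 6] (all sums mod 13).
  S_0 = Σ v_i r_i = 11·12 + 10·9 + 3·7 + 6·11 + 9·6 = 363 ≡ 12.
  S_1 = Σ v_i α_i r_i = 11·4·12 + 10·6·9 + 3·10·7 + 6·9·11 + 9·8·6 = 2304 ≡ 3.
  α_i^2 mod 13 = [3, 10, 9, 3, 12].
  S_2 = Σ v_i α_i^2 r_i = 11·3·12 + 10·10·9 + 3·9·7 + 6·3·11 + 9·12·6 = 2331 ≡ 4.
  S = (12, 3, 4) ≠ 0, so r is not a codeword (an error is present).
Step 3: locate the error. For a single error e at position i, S_ℓ = v_i·e·α_i^ℓ, so α_err = S_1/S_0.
  S_0^{−1} = 12^{−1} = 12 (mod 13), so α_err = 3·12 = 36 ≡ 10 = α_3. Error position i = 3.
  Consistency check: S_2/S_1 = 4·9 = 36 ≡ 10 = α_err ✓ (single-error assumption holds).
Step 4: error magnitude e = S_0/v_3 = S_0·∏_{j≠3}(α_3 − α_j) = 12·9 = 108 ≡ 4 (mod 13).
Step 5: correct position 3: c_3 = r_3 − e = 7 − 4 ≡ 3 (mod 13). Hence c = [12, 9, 3, 11, 6].
  Check: interpolating c through the α_i gives m(x) = 5 + 5·x (degree < 2) with m(α_i) = c_i for every i, so c is indeed a codeword.


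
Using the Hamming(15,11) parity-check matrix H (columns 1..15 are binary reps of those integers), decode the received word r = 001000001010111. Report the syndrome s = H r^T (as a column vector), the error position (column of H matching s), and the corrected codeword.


s = (1, 1, 0, 1)^T, error position = 13, corrected codeword c = 001000001010011

Compute s = H r^T mod 2 one row at a time:
  s_1 = 0 + 1 + 0 + 1 + 0 + 1 + 1 + 1 = 5 ≡ 1 (mod 2).
  s_2 = 0 + 0 + 0 + 0 + 0 + 1 + 1 + 1 = 3 ≡ 1 (mod 2).
  s_3 = 0 + 1 + 0 + 0 + 0 + 1 + 1 + 1 = 4 ≡ 0 (mod 2).
  s_4 = 0 + 1 + 0 + 0 + 1 + 1 + 1 + 1 = 5 ≡ 1 (mod 2).
s = (1, 1, 0, 1)^T — this equals column 13 of H (binary 1101), so error is at position 13.
Correct: flip bit 13 of r = 001000001010111 to get c = 001000001010011.


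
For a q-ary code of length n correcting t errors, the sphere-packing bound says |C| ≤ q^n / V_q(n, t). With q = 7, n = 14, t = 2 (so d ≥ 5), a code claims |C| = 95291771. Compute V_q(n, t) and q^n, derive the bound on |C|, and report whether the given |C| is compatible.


V_q(n, t) = 3361, q^n = 678223072849, Hamming bound = 201792047, |C| = 95291771 ≤ bound (satisfied).

Step 1: Compute V_q(n, t) = Σ_{j=0}^2 C(n, j) (q−1)^j.
  j = 0: C(14,0)·(6)^0 = 1·1 = 1.
  j = 1: C(14,1)·(6)^1 = 14·6 = 84.
  j = 2: C(14,2)·(6)^2 = 91·36 = 3276.
  V_q(n, t) = 1 + 84 + 3276 = 3361.
Step 2: q^n = 7^14 = 678223072849.
Step 3: Hamming bound ⌊q^n / V_q(n,t)⌋ = ⌊678223072849/3361⌋ = 201792047.
Step 4: Compare |C| = 95291771 to 201792047: satisfied.
The claimed |C| lies below the Hamming bound.


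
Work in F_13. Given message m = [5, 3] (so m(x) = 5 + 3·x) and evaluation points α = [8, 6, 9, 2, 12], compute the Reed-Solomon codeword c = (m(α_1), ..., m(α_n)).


c = [3, 10, 6, 11, 2]

Message polynomial: m(x) = 5 + 3·x (mod 13).
For each evaluation point α_i, compute m(α_i) mod 13:
  α_1 = 8: Horner steps 3 → 3, so m(8) = 3.
  α_2 = 6: Horner steps 3 → 10, so m(6) = 10.
  α_3 = 9: Horner steps 3 → 6, so m(9) = 6.
  α_4 = 2: Horner steps 3 → 11, so m(2) = 11.
  α_5 = 12: Horner steps 3 → 2, so m(12) = 2.
Codeword c = [3, 10, 6, 11, 2] ∈ F_13^5.


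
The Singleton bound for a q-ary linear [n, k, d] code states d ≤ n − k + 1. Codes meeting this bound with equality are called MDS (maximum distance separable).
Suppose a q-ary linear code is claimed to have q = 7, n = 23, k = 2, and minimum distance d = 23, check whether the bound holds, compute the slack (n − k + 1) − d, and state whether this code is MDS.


Singleton RHS = n − k + 1 = 22, slack = -1, bound violated (no such code; not MDS).

Singleton bound: d ≤ n − k + 1.
Here n = 23, k = 2, so n − k + 1 = 22.
Given d = 23, check d ≤ 22: NO.
Slack = (n − k + 1) − d = -1.
The slack is negative: d = 23 exceeds n − k + 1 = 22 by 1, so the Singleton bound is violated and no linear [23, 2, 23]_7 code can exist. In particular it is not MDS (MDS requires d = n − k + 1 exactly).
Description: the claimed parameters are [23, 2, 23]_7; such a code would be impossible (violates the Singleton bound).


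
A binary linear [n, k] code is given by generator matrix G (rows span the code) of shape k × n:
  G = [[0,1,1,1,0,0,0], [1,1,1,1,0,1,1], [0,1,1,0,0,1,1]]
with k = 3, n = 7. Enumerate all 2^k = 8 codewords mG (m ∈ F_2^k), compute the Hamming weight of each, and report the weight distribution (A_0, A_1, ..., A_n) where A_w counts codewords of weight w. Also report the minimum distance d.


Weight distribution: A_0 = 1, A_2 = 1, A_3 = 4, A_4 = 1, A_6 = 1. Minimum distance d = 2.

Enumerate all 2^3 = 8 messages m ∈ F_2^3.
For each, compute codeword c = mG in F_2^7, then tally its weight.
  m = 000 → c = 0000000, weight = 0.
  m = 100 → c = 0111000, weight = 3.
  m = 010 → c = 1111011, weight = 6.
  m = 110 → c = 1000011, weight = 3.
  m = 001 → c = 0110011, weight = 4.
  m = 101 → c = 0001011, weight = 3.
  m = 011 → c = 1001000, weight = 2.
  m = 111 → c = 1110000, weight = 3.
Tally weights:
  weight 0: 1 codewords.
  weight 2: 1 codewords.
  weight 3: 4 codewords.
  weight 4: 1 codewords.
  weight 6: 1 codewords.
Minimum distance d = smallest w > 0 with A_w > 0 = 2.
Sanity: Σ A_w = 8 = 2^3 = 8 ✓.


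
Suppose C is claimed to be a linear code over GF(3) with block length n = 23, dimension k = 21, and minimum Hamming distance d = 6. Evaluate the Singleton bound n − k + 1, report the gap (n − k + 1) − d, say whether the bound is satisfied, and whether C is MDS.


Singleton RHS = n − k + 1 = 3, slack = -3, bound violated (no such code; not MDS).

Singleton bound: d ≤ n − k + 1.
Here n = 23, k = 21, so n − k + 1 = 3.
Given d = 6, check d ≤ 3: NO.
Slack = (n − k + 1) − d = -3.
The slack is negative: d = 6 exceeds n − k + 1 = 3 by 3, so the Singleton bound is violated and no linear [23, 21, 6]_3 code can exist. In particular it is not MDS (MDS requires d = n − k + 1 exactly).
Description: the claimed parameters are [23, 21, 6]_3; such a code would be impossible (violates the Singleton bound).


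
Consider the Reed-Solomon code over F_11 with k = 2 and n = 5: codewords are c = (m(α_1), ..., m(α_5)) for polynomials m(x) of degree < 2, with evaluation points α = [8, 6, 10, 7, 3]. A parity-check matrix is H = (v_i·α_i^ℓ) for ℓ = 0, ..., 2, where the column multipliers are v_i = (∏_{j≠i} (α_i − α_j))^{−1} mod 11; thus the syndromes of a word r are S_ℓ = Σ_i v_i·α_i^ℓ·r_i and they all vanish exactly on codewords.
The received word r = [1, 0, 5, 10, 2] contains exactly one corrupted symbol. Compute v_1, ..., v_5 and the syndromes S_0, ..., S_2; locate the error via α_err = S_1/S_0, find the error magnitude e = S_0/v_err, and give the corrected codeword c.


S = (4, 2, 1), error at position 2, error magnitude e = 3, c = [1, 8, 5, 10, 2].

Step 1: column multipliers v_i = (∏_{j≠i}(α_i − α_j))^{−1} mod 11.
  i = 1 (α = 8): (8−6)(8−10)(8−7)(8−3) = 2·(−2)·1·5 = −20 ≡ 2, so v_1 = 2^{−1} = 6 (mod 11).
  i = 2 (α = 6): (6−8)(6−10)(6−7)(6−3) = (−2)·(−4)·(−1)·3 = −24 ≡ 9, so v_2 = 9^{−1} = 5 (mod 11).
  i = 3 (α = 10): (10−8)(10−6)(10−7)(10−3) = 2·4·3·7 = 168 ≡ 3, so v_3 = 3^{−1} = 4 (mod 11).
  i = 4 (α = 7): (7−8)(7−6)(7−10)(7−3) = (−1)·1·(−3)·4 = 12 ≡ 1, so v_4 = 1^{−1} = 1 (mod 11).
  i = 5 (α = 3): (3−8)(3−6)(3−10)(3−7) = (−5)·(−3)·(−7)·(−4) = 420 ≡ 2, so v_5 = 2^{−1} = 6 (mod 11).
  v = [6, 5, 4, 1, 6].
Step 2: syndromes of r = [1, 0, 5, 10, 2] (all sums mod 11).
  S_0 = Σ v_i r_i = 6·1 + 5·0 + 4·5 + 1·10 + 6·2 = 48 ≡ 4.
  S_1 = Σ v_i α_i r_i = 6·8·1 + 5·6·0 + 4·10·5 + 1·7·10 + 6·3·2 = 354 ≡ 2.
  α_i^2 mod 11 = [9, 3, 1, 5, 9].
  S_2 = Σ v_i α_i^2 r_i = 6·9·1 + 5·3·0 + 4·1·5 + 1·5·10 + 6·9·2 = 232 ≡ 1.
  S = (4, 2, 1) ≠ 0, so r is not a codeword (an error is present).
Step 3: locate the error. For a single error e at position i, S_ℓ = v_i·e·α_i^ℓ, so α_err = S_1/S_0.
  S_0^{−1} = 4^{−1} = 3 (mod 11), so α_err = 2·3 = 6 ≡ 6 = α_2. Error position i = 2.
  Consistency check: S_2/S_1 = 1·6 = 6 ≡ 6 = α_err ✓ (single-error assumption holds).
Step 4: error magnitude e = S_0/v_2 = S_0·∏_{j≠2}(α_2 − α_j) = 4·9 = 36 ≡ 3 (mod 11).
Step 5: correct position 2: c_2 = r_2 − e = 0 − 3 ≡ 8 (mod 11). Hence c = [1, 8, 5, 10, 2].
  Check: interpolating c through the α_i gives m(x) = 7 + 2·x (degree < 2) with m(α_i) = c_i for every i, so c is indeed a codeword.


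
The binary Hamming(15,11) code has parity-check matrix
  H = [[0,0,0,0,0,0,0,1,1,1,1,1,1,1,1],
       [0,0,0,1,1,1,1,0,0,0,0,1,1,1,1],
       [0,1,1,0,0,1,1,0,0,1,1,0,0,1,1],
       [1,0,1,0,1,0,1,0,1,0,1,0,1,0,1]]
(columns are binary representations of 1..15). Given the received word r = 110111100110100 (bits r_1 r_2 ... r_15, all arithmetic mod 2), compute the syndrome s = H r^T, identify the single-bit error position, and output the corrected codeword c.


s = (1, 1, 1, 1)^T, error position = 15, corrected codeword c = 110111100110101

Compute s = H r^T mod 2 one row at a time:
  s_1 = 0 + 0 + 1 + 1 + 0 + 1 + 0 + 0 = 3 ≡ 1 (mod 2).
  s_2 = 1 + 1 + 1 + 1 + 0 + 1 + 0 + 0 = 5 ≡ 1 (mod 2).
  s_3 = 1 + 0 + 1 + 1 + 1 + 1 + 0 + 0 = 5 ≡ 1 (mod 2).
  s_4 = 1 + 0 + 1 + 1 + 0 + 1 + 1 + 0 = 5 ≡ 1 (mod 2).
s = (1, 1, 1, 1)^T — this equals column 15 of H (binary 1111), so error is at position 15.
Correct: flip bit 15 of r = 110111100110100 to get c = 110111100110101.


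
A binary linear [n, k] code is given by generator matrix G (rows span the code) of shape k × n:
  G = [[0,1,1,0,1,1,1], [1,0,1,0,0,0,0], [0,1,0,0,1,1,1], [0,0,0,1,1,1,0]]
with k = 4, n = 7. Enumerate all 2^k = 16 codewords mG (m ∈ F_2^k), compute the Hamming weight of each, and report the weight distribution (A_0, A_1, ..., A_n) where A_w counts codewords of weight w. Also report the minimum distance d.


Weight distribution: A_0 = 1, A_1 = 2, A_2 = 1, A_3 = 2, A_4 = 5, A_5 = 4, A_6 = 1. Minimum distance d = 1.

Enumerate all 2^4 = 16 messages m ∈ F_2^4.
For each, compute codeword c = mG in F_2^7, then tally its weight.
  m = 0000 → c = 0000000, weight = 0.
  m = 1000 → c = 0110111, weight = 5.
  m = 0100 → c = 1010000, weight = 2.
  m = 1100 → c = 1100111, weight = 5.
  m = 0010 → c = 0100111, weight = 4.
  m = 1010 → c = 0010000, weight = 1.
  m = 0110 → c = 1110111, weight = 6.
  m = 1110 → c = 1000000, weight = 1.
  m = 0001 → c = 0001110, weight = 3.
  m = 1001 → c = 0111001, weight = 4.
  m = 0101 → c = 1011110, weight = 5.
  m = 1101 → c = 1101001, weight = 4.
  m = 0011 → c = 0101001, weight = 3.
  m = 1011 → c = 0011110, weight = 4.
  m = 0111 → c = 1111001, weight = 5.
  m = 1111 → c = 1001110, weight = 4.
Tally weights:
  weight 0: 1 codewords.
  weight 1: 2 codewords.
  weight 2: 1 codewords.
  weight 3: 2 codewords.
  weight 4: 5 codewords.
  weight 5: 4 codewords.
  weight 6: 1 codewords.
Minimum distance d = smallest w > 0 with A_w > 0 = 1.
Sanity: Σ A_w = 16 = 2^4 = 16 ✓.


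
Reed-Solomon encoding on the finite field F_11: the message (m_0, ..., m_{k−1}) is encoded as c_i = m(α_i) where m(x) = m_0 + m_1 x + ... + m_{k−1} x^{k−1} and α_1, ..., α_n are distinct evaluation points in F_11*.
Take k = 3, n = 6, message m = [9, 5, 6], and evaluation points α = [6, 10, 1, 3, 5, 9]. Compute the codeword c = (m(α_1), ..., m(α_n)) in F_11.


c = [2, 10, 9, 1, 8, 1]

Message polynomial: m(x) = 9 + 5·x + 6·x^2 (mod 11).
For each evaluation point α_i, compute m(α_i) mod 11:
  α_1 = 6: Horner steps 6 → 8 → 2, so m(6) = 2.
  α_2 = 10: Horner steps 6 → 10 → 10, so m(10) = 10.
  α_3 = 1: Horner steps 6 → 0 → 9, so m(1) = 9.
  α_4 = 3: Horner steps 6 → 1 → 1, so m(3) = 1.
  α_5 = 5: Horner steps 6 → 2 → 8, so m(5) = 8.
  α_6 = 9: Horner steps 6 → 4 → 1, so m(9) = 1.
Codeword c = [2, 10, 9, 1, 8, 1] ∈ F_11^6.


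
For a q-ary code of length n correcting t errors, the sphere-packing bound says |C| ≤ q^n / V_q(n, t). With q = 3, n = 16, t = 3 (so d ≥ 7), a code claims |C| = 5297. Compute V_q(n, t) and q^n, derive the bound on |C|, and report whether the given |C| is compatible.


V_q(n, t) = 4993, q^n = 43046721, Hamming bound = 8621, |C| = 5297 ≤ bound (satisfied).

Step 1: Compute V_q(n, t) = Σ_{j=0}^3 C(n, j) (q−1)^j.
  j = 0: C(16,0)·(2)^0 = 1·1 = 1.
  j = 1: C(16,1)·(2)^1 = 16·2 = 32.
  j = 2: C(16,2)·(2)^2 = 120·4 = 480.
  j = 3: C(16,3)·(2)^3 = 560·8 = 4480.
  V_q(n, t) = 1 + 32 + 480 + 4480 = 4993.
Step 2: q^n = 3^16 = 43046721.
Step 3: Hamming bound ⌊q^n / V_q(n,t)⌋ = ⌊43046721/4993⌋ = 8621.
Step 4: Compare |C| = 5297 to 8621: satisfied.
The claimed |C| lies below the Hamming bound.


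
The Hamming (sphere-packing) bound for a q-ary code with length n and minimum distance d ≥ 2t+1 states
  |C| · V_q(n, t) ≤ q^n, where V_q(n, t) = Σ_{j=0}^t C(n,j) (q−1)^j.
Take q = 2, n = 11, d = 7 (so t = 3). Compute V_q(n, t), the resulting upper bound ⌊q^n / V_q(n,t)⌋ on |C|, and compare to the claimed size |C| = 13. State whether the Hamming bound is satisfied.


V_q(n, t) = 232, q^n = 2048, Hamming bound = 8, |C| = 13 > bound (violated).

Step 1: Compute V_q(n, t) = Σ_{j=0}^3 C(n, j) (q−1)^j.
  j = 0: C(11,0)·(1)^0 = 1·1 = 1.
  j = 1: C(11,1)·(1)^1 = 11·1 = 11.
  j = 2: C(11,2)·(1)^2 = 55·1 = 55.
  j = 3: C(11,3)·(1)^3 = 165·1 = 165.
  V_q(n, t) = 1 + 11 + 55 + 165 = 232.
Step 2: q^n = 2^11 = 2048.
Step 3: Hamming bound ⌊q^n / V_q(n,t)⌋ = ⌊2048/232⌋ = 8.
Step 4: Compare |C| = 13 to 8: violated.
The claimed |C| lies above the Hamming bound, so no 2-ary code of length 11 with d ≥ 7 can have 13 codewords.


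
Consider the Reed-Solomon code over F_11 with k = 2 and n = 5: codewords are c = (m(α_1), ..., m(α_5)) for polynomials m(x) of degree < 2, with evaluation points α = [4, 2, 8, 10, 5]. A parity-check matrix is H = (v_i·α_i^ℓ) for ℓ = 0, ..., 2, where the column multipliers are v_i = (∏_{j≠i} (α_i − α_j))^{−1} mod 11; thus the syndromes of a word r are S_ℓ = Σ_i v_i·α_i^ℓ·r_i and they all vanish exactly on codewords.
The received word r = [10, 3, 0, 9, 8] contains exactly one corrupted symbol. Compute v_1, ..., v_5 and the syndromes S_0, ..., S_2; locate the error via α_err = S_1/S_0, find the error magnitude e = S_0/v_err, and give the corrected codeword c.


S = (2, 5, 7), error at position 3, error magnitude e = 9, c = [10, 3, 2, 9, 8].

Step 1: column multipliers v_i = (∏_{j≠i}(α_i − α_j))^{−1} mod 11.
  i = 1 (α = 4): (4−2)(4−8)(4−10)(4−5) = 2·(−4)·(−6)·(−1) = −48 ≡ 7, so v_1 = 7^{−1} = 8 (mod 11).
  i = 2 (α = 2): (2−4)(2−8)(2−10)(2−5) = (−2)·(−6)·(−8)·(−3) = 288 ≡ 2, so v_2 = 2^{−1} = 6 (mod 11).
  i = 3 (α = 8): (8−4)(8−2)(8−10)(8−5) = 4·6·(−2)·3 = −144 ≡ 10, so v_3 = 10^{−1} = 10 (mod 11).
  i = 4 (α = 10): (10−4)(10−2)(10−8)(10−5) = 6·8·2·5 = 480 ≡ 7, so v_4 = 7^{−1} = 8 (mod 11).
  i = 5 (α = 5): (5−4)(5−2)(5−8)(5−10) = 1·3·(−3)·(−5) = 45 ≡ 1, so v_5 = 1^{−1} = 1 (mod 11).
  v = [8, 6, 10, 8, 1].
Step 2: syndromes of r = [10, 3, 0, 9, 8] (all sums mod 11).
  S_0 = Σ v_i r_i = 8·10 + 6·3 + 10·0 + 8·9 + 1·8 = 178 ≡ 2.
  S_1 = Σ v_i α_i r_i = 8·4·10 + 6·2·3 + 10·8·0 + 8·10·9 + 1·5·8 = 1116 ≡ 5.
  α_i^2 mod 11 = [5, 4, 9, 1, 3].
  S_2 = Σ v_i α_i^2 r_i = 8·5·10 + 6·4·3 + 10·9·0 + 8·1·9 + 1·3·8 = 568 ≡ 7.
  S = (2, 5, 7) ≠ 0, so r is not a codeword (an error is present).
Step 3: locate the error. For a single error e at position i, S_ℓ = v_i·e·α_i^ℓ, so α_err = S_1/S_0.
  S_0^{−1} = 2^{−1} = 6 (mod 11), so α_err = 5·6 = 30 ≡ 8 = α_3. Error position i = 3.
  Consistency check: S_2/S_1 = 7·9 = 63 ≡ 8 = α_err ✓ (single-error assumption holds).
Step 4: error magnitude e = S_0/v_3 = S_0·∏_{j≠3}(α_3 − α_j) = 2·10 = 20 ≡ 9 (mod 11).
Step 5: correct position 3: c_3 = r_3 − e = 0 − 9 ≡ 2 (mod 11). Hence c = [10, 3, 2, 9, 8].
  Check: interpolating c through the α_i gives m(x) = 7 + 9·x (degree < 2) with m(α_i) = c_i for every i, so c is indeed a codeword.


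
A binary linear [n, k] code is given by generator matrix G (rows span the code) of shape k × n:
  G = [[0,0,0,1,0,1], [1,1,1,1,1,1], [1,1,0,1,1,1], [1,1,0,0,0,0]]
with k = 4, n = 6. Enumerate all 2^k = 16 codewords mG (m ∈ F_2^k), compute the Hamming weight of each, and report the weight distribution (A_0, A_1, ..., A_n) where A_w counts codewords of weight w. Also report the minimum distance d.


Weight distribution: A_0 = 1, A_1 = 2, A_2 = 3, A_3 = 4, A_4 = 3, A_5 = 2, A_6 = 1. Minimum distance d = 1.

Enumerate all 2^4 = 16 messages m ∈ F_2^4.
For each, compute codeword c = mG in F_2^6, then tally its weight.
  m = 0000 → c = 000000, weight = 0.
  m = 1000 → c = 000101, weight = 2.
  m = 0100 → c = 111111, weight = 6.
  m = 1100 → c = 111010, weight = 4.
  m = 0010 → c = 110111, weight = 5.
  m = 1010 → c = 110010, weight = 3.
  m = 0110 → c = 001000, weight = 1.
  m = 1110 → c = 001101, weight = 3.
  m = 0001 → c = 110000, weight = 2.
  m = 1001 → c = 110101, weight = 4.
  m = 0101 → c = 001111, weight = 4.
  m = 1101 → c = 001010, weight = 2.
  m = 0011 → c = 000111, weight = 3.
  m = 1011 → c = 000010, weight = 1.
  m = 0111 → c = 111000, weight = 3.
  m = 1111 → c = 111101, weight = 5.
Tally weights:
  weight 0: 1 codewords.
  weight 1: 2 codewords.
  weight 2: 3 codewords.
  weight 3: 4 codewords.
  weight 4: 3 codewords.
  weight 5: 2 codewords.
  weight 6: 1 codewords.
Minimum distance d = smallest w > 0 with A_w > 0 = 1.
Sanity: Σ A_w = 16 = 2^4 = 16 ✓.


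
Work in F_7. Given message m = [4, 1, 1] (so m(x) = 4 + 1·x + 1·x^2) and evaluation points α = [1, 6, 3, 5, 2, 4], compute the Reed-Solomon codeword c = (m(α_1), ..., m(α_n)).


c = [6, 4, 2, 6, 3, 3]

Message polynomial: m(x) = 4 + 1·x + 1·x^2 (mod 7).
For each evaluation point α_i, compute m(α_i) mod 7:
  α_1 = 1: Horner steps 1 → 2 → 6, so m(1) = 6.
  α_2 = 6: Horner steps 1 → 0 → 4, so m(6) = 4.
  α_3 = 3: Horner steps 1 → 4 → 2, so m(3) = 2.
  α_4 = 5: Horner steps 1 → 6 → 6, so m(5) = 6.
  α_5 = 2: Horner steps 1 → 3 → 3, so m(2) = 3.
  α_6 = 4: Horner steps 1 → 5 → 3, so m(4) = 3.
Codeword c = [6, 4, 2, 6, 3, 3] ∈ F_7^6.


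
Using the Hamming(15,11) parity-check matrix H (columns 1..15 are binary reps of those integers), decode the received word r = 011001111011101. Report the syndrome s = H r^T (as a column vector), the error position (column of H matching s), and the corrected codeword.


s = (0, 1, 0, 0)^T, error position = 4, corrected codeword c = 011101111011101

Compute s = H r^T mod 2 one row at a time:
  s_1 = 1 + 1 + 0 + 1 + 1 + 1 + 0 + 1 = 6 ≡ 0 (mod 2).
  s_2 = 0 + 0 + 1 + 1 + 1 + 1 + 0 + 1 = 5 ≡ 1 (mod 2).
  s_3 = 1 + 1 + 1 + 1 + 0 + 1 + 0 + 1 = 6 ≡ 0 (mod 2).
  s_4 = 0 + 1 + 0 + 1 + 1 + 1 + 1 + 1 = 6 ≡ 0 (mod 2).
s = (0, 1, 0, 0)^T — this equals column 4 of H (binary 0100), so error is at position 4.
Correct: flip bit 4 of r = 011001111011101 to get c = 011101111011101.


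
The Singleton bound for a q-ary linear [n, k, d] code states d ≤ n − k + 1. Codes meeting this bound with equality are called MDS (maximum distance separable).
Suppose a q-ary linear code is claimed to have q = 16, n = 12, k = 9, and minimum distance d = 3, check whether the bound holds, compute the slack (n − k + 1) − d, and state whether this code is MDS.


Singleton RHS = n − k + 1 = 4, slack = 1, bound satisfied, not MDS.

Singleton bound: d ≤ n − k + 1.
Here n = 12, k = 9, so n − k + 1 = 4.
Given d = 3, check d ≤ 4: YES.
Slack = (n − k + 1) − d = 1.
The code is NOT MDS (slack = 1 > 0).
Description: the claimed parameters are [12, 9, 3]_16; such a code would be non-MDS.


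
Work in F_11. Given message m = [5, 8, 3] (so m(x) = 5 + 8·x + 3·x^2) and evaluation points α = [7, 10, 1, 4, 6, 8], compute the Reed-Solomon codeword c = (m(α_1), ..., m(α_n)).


c = [10, 0, 5, 8, 7, 8]

Message polynomial: m(x) = 5 + 8·x + 3·x^2 (mod 11).
For each evaluation point α_i, compute m(α_i) mod 11:
  α_1 = 7: Horner steps 3 → 7 → 10, so m(7) = 10.
  α_2 = 10: Horner steps 3 → 5 → 0, so m(10) = 0.
  α_3 = 1: Horner steps 3 → 0 → 5, so m(1) = 5.
  α_4 = 4: Horner steps 3 → 9 → 8, so m(4) = 8.
  α_5 = 6: Horner steps 3 → 4 → 7, so m(6) = 7.
  α_6 = 8: Horner steps 3 → 10 → 8, so m(8) = 8.
Codeword c = [10, 0, 5, 8, 7, 8] ∈ F_11^6.


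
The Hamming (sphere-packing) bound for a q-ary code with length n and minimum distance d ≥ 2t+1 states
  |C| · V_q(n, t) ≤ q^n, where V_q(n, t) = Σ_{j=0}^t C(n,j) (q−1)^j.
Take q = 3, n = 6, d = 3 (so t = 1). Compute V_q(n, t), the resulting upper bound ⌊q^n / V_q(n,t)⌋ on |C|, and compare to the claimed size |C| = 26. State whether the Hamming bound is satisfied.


V_q(n, t) = 13, q^n = 729, Hamming bound = 56, |C| = 26 ≤ bound (satisfied).

Step 1: Compute V_q(n, t) = Σ_{j=0}^1 C(n, j) (q−1)^j.
  j = 0: C(6,0)·(2)^0 = 1·1 = 1.
  j = 1: C(6,1)·(2)^1 = 6·2 = 12.
  V_q(n, t) = 1 + 12 = 13.
Step 2: q^n = 3^6 = 729.
Step 3: Hamming bound ⌊q^n / V_q(n,t)⌋ = ⌊729/13⌋ = 56.
Step 4: Compare |C| = 26 to 56: satisfied.
The claimed |C| lies below the Hamming bound.


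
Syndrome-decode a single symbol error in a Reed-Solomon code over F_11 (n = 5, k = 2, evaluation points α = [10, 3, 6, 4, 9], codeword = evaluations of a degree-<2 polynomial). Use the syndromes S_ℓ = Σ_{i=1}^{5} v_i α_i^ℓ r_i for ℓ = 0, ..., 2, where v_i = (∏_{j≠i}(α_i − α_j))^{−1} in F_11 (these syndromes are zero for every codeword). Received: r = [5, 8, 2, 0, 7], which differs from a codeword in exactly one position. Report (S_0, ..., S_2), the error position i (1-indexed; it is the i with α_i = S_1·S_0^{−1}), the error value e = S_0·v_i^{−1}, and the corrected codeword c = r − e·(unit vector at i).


S = (10, 7, 6), error at position 4, error magnitude e = 5, c = [5, 8, 2, 6, 7].

Step 1: column multipliers v_i = (∏_{j≠i}(α_i − α_j))^{−1} mod 11.
  i = 1 (α = 10): (10−3)(10−6)(10−4)(10−9) = 7·4·6·1 = 168 ≡ 3, so v_1 = 3^{−1} = 4 (mod 11).
  i = 2 (α = 3): (3−10)(3−6)(3−4)(3−9) = (−7)·(−3)·(−1)·(−6) = 126 ≡ 5, so v_2 = 5^{−1} = 9 (mod 11).
  i = 3 (α = 6): (6−10)(6−3)(6−4)(6−9) = (−4)·3·2·(−3) = 72 ≡ 6, so v_3 = 6^{−1} = 2 (mod 11).
  i = 4 (α = 4): (4−10)(4−3)(4−6)(4−9) = (−6)·1·(−2)·(−5) = −60 ≡ 6, so v_4 = 6^{−1} = 2 (mod 11).
  i = 5 (α = 9): (9−10)(9−3)(9−6)(9−4) = (−1)·6·3·5 = −90 ≡ 9, so v_5 = 9^{−1} = 5 (mod 11).
  v = [4, 9, 2, 2, 5].
Step 2: syndromes of r = [5, 8, 2, 0, 7] (all sums mod 11).
  S_0 = Σ v_i r_i = 4·5 + 9·8 + 2·2 + 2·0 + 5·7 = 131 ≡ 10.
  S_1 = Σ v_i α_i r_i = 4·10·5 + 9·3·8 + 2·6·2 + 2·4·0 + 5·9·7 = 755 ≡ 7.
  α_i^2 mod 11 = [1, 9, 3, 5, 4].
  S_2 = Σ v_i α_i^2 r_i = 4·1·5 + 9·9·8 + 2·3·2 + 2·5·0 + 5·4·7 = 820 ≡ 6.
  S = (10, 7, 6) ≠ 0, so r is not a codeword (an error is present).
Step 3: locate the error. For a single error e at position i, S_ℓ = v_i·e·α_i^ℓ, so α_err = S_1/S_0.
  S_0^{−1} = 10^{−1} = 10 (mod 11), so α_err = 7·10 = 70 ≡ 4 = α_4. Error position i = 4.
  Consistency check: S_2/S_1 = 6·8 = 48 ≡ 4 = α_err ✓ (single-error assumption holds).
Step 4: error magnitude e = S_0/v_4 = S_0·∏_{j≠4}(α_4 − α_j) = 10·6 = 60 ≡ 5 (mod 11).
Step 5: correct position 4: c_4 = r_4 − e = 0 − 5 ≡ 6 (mod 11). Hence c = [5, 8, 2, 6, 7].
  Check: interpolating c through the α_i gives m(x) = 3 + 9·x (degree < 2) with m(α_i) = c_i for every i, so c is indeed a codeword.


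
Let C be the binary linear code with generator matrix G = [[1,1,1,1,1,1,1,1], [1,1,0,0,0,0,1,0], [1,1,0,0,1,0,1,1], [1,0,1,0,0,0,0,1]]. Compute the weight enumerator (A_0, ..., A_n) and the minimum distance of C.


Weight distribution: A_0 = 1, A_2 = 1, A_3 = 4, A_4 = 4, A_5 = 4, A_6 = 1, A_8 = 1. Minimum distance d = 2.

Enumerate all 2^4 = 16 messages m ∈ F_2^4.
For each, compute codeword c = mG in F_2^8, then tally its weight.
  m = 0000 → c = 00000000, weight = 0.
  m = 1000 → c = 11111111, weight = 8.
  m = 0100 → c = 11000010, weight = 3.
  m = 1100 → c = 00111101, weight = 5.
  m = 0010 → c = 11001011, weight = 5.
  m = 1010 → c = 00110100, weight = 3.
  m = 0110 → c = 00001001, weight = 2.
  m = 1110 → c = 11110110, weight = 6.
  m = 0001 → c = 10100001, weight = 3.
  m = 1001 → c = 01011110, weight = 5.
  m = 0101 → c = 01100011, weight = 4.
  m = 1101 → c = 10011100, weight = 4.
  m = 0011 → c = 01101010, weight = 4.
  m = 1011 → c = 10010101, weight = 4.
  m = 0111 → c = 10101000, weight = 3.
  m = 1111 → c = 01010111, weight = 5.
Tally weights:
  weight 0: 1 codewords.
  weight 2: 1 codewords.
  weight 3: 4 codewords.
  weight 4: 4 codewords.
  weight 5: 4 codewords.
  weight 6: 1 codewords.
  weight 8: 1 codewords.
Minimum distance d = smallest w > 0 with A_w > 0 = 2.
Sanity: Σ A_w = 16 = 2^4 = 16 ✓.


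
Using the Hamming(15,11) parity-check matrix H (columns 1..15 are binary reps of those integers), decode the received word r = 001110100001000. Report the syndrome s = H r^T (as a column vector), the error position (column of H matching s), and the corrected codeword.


s = (1, 0, 0, 1)^T, error position = 9, corrected codeword c = 001110101001000

Compute s = H r^T mod 2 one row at a time:
  s_1 = 0 + 0 + 0 + 0 + 1 + 0 + 0 + 0 = 1 ≡ 1 (mod 2).
  s_2 = 1 + 1 + 0 + 1 + 1 + 0 + 0 + 0 = 4 ≡ 0 (mod 2).
  s_3 = 0 + 1 + 0 + 1 + 0 + 0 + 0 + 0 = 2 ≡ 0 (mod 2).
  s_4 = 0 + 1 + 1 + 1 + 0 + 0 + 0 + 0 = 3 ≡ 1 (mod 2).
s = (1, 0, 0, 1)^T — this equals column 9 of H (binary 1001), so error is at position 9.
Correct: flip bit 9 of r = 001110100001000 to get c = 001110101001000.


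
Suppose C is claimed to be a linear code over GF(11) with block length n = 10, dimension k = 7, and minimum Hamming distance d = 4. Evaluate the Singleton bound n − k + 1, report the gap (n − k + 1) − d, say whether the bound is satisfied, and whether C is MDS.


Singleton RHS = n − k + 1 = 4, slack = 0, bound satisfied, MDS.

Singleton bound: d ≤ n − k + 1.
Here n = 10, k = 7, so n − k + 1 = 4.
Given d = 4, check d ≤ 4: YES.
Slack = (n − k + 1) − d = 0.
The code is MDS (slack = 0).
Description: the claimed parameters are [10, 7, 4]_11; such a code would be MDS (meets Singleton bound).


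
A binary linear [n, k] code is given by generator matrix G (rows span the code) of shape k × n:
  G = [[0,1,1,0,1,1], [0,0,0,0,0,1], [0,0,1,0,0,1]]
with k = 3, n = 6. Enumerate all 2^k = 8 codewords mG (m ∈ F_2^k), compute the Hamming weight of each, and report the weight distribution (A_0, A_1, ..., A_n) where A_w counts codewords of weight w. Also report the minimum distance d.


Weight distribution: A_0 = 1, A_1 = 2, A_2 = 2, A_3 = 2, A_4 = 1. Minimum distance d = 1.

Enumerate all 2^3 = 8 messages m ∈ F_2^3.
For each, compute codeword c = mG in F_2^6, then tally its weight.
  m = 000 → c = 000000, weight = 0.
  m = 100 → c = 011011, weight = 4.
  m = 010 → c = 000001, weight = 1.
  m = 110 → c = 011010, weight = 3.
  m = 001 → c = 001001, weight = 2.
  m = 101 → c = 010010, weight = 2.
  m = 011 → c = 001000, weight = 1.
  m = 111 → c = 010011, weight = 3.
Tally weights:
  weight 0: 1 codewords.
  weight 1: 2 codewords.
  weight 2: 2 codewords.
  weight 3: 2 codewords.
  weight 4: 1 codewords.
Minimum distance d = smallest w > 0 with A_w > 0 = 1.
Sanity: Σ A_w = 8 = 2^3 = 8 ✓.
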